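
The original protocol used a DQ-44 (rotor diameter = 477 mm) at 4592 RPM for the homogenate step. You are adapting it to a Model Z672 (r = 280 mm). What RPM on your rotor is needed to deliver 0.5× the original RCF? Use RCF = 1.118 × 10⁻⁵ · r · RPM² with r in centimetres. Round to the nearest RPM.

≈ 2997 RPM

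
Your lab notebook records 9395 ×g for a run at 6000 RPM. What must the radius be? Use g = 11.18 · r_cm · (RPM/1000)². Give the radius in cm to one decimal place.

RCF = 11.18 × r × (N/1000)²
9395 = 11.18 × r × (6)²
r = 9395 / (11.18 × 36) = 9395 / 402.48 ≈ 23.343 cm

≈ 23.3 cm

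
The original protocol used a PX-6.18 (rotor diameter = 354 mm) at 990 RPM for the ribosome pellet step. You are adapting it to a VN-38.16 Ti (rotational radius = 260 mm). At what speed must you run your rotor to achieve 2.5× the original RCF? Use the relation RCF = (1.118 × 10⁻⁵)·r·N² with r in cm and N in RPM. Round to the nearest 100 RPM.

≈ 1300 RPM

Original rotor: r = 354 mm / 2 = 177 mm = 17.7 cm
RCF_original = 1.118 × 10⁻⁵ × 17.7 × (990)² = 1.118 × 10⁻⁵ × 17.7 × 980,100 ≈ 193.9 × g
Target RCF = 2.5 × 193.9 ≈ 484.8 × g
Your rotor: r = 260 mm = 26.0 cm
484.8 = 1.118 × 10⁻⁵ × 26 × N²
N² = 484.8 / (29.068 × 10⁻⁵) = 1,667,813
N ≈ √1,667,813 ≈ 1,291.4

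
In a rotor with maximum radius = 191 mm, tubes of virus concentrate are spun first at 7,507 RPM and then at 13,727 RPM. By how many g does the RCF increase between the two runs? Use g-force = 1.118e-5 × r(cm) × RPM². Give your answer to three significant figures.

r = 191 mm = 19.1 cm
RCF₁ = 1.118 × 10⁻⁵ × 19.1 × (7507)² = 1.118 × 10⁻⁵ × 19.1 × 56,355,049 ≈ 12,033.9 × g
RCF₂ = 1.118 × 10⁻⁵ × 19.1 × (13727)² = 1.118 × 10⁻⁵ × 19.1 × 188,430,529 ≈ 40,237.1 × g
Increase = 40,237.1 − 12,033.9 = 28,203.2

≈ 28200 g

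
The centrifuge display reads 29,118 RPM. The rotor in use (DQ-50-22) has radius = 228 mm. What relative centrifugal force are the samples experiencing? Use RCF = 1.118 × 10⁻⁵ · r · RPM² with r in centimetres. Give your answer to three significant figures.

r = 228 mm = 22.8 cm
RCF = 1.118 × 10⁻⁵ × 22.8 × (29118)² = 1.118 × 10⁻⁵ × 22.8 × 847,857,924 ≈ 216,122.4 × g

216000 × g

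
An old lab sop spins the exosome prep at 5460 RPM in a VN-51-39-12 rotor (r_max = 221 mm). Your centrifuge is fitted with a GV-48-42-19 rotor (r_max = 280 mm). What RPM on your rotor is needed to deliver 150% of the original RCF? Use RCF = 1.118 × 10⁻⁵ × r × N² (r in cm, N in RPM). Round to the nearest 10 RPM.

Original rotor: r = 221 mm = 22.1 cm
RCF_original = 1.118 × 10⁻⁵ × 22.1 × (5460)² = 1.118 × 10⁻⁵ × 22.1 × 29,811,600 ≈ 7,365.8 × g
Target RCF = 1.5 × 7,365.8 ≈ 11,048.7 × g
Your rotor: r = 280 mm = 28.0 cm
11,048.7 = 1.118 × 10⁻⁵ × 28 × N²
N² = 11,048.7 / (31.304 × 10⁻⁵) = 35,294,850
N ≈ √35,294,850 ≈ 5,940.9

≈ 5940 RPM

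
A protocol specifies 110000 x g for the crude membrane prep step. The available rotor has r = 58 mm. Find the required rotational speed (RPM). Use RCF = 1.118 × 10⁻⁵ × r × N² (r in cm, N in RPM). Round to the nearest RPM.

r = 58 mm = 5.8 cm
RCF = 1.118 × 10⁻⁵ × r × N²
110,000 = 1.118 × 10⁻⁵ × 5.8 × N²
N² = 110,000 / (6.4844 × 10⁻⁵) = 1,696,379,002
N ≈ √1,696,379,002 ≈ 41,187.1

N ≈ 41187 RPM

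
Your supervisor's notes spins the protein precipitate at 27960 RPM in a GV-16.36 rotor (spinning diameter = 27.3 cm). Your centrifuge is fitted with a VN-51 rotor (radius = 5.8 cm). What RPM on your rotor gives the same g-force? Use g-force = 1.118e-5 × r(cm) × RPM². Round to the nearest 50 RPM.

Original rotor: r = 27.3 / 2 = 13.65 cm
RCF = 1.118 × 10⁻⁵ × r × N²
RCF_original = 1.118 × 10⁻⁵ × 13.65 × (27960)² = 1.118 × 10⁻⁵ × 13.65 × 781,761,600 ≈ 119,302.3 × g
119,302.3 = 1.118 × 10⁻⁵ × 5.8 × N²
N² = 119,302.3 / (6.4844 × 10⁻⁵) = 1,839,835,605
N ≈ √1,839,835,605 ≈ 42,893.3

≈ 42900 RPM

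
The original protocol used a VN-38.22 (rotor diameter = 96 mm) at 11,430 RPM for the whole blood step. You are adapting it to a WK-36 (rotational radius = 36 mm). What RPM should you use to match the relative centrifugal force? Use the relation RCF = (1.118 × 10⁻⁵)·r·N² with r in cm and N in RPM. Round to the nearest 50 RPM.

13200 RPM

Original rotor: r = 96 mm / 2 = 48 mm = 4.8 cm
RCF_original = 1.118 × 10⁻⁵ × 4.8 × (11430)² = 1.118 × 10⁻⁵ × 4.8 × 130,644,900 ≈ 7,010.9 × g
Your rotor: r = 36 mm = 3.6 cm
7,010.9 = 1.118 × 10⁻⁵ × 3.6 × N²
N² = 7,010.9 / (4.0248 × 10⁻⁵) = 174,192,506
N ≈ √174,192,506 ≈ 13,198.2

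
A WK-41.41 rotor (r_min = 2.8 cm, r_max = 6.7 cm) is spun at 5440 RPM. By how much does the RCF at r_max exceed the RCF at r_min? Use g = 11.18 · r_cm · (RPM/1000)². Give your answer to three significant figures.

ΔRCF ≈ 1290 g

ΔRCF = 11.18 × (r_max − r_min) × (N/1000)² = 11.18 × 3.9 × 29.5936 ≈ 1,290.3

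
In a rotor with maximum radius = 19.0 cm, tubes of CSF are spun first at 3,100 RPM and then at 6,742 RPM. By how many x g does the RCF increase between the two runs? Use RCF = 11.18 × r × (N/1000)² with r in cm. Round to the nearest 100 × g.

RCF₁ = 11.18 × 19 × (3.1)² = 11.18 × 19 × 9.61 ≈ 2,041.4 × g
RCF₂ = 11.18 × 19 × (6.742)² = 11.18 × 19 × 45.454564 ≈ 9,655.5 × g
Increase = 9,655.5 − 2,041.4 = 7,614.1

≈ 7600 x g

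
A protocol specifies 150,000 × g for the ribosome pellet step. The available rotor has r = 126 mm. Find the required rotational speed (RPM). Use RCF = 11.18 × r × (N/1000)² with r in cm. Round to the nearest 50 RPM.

32650 RPM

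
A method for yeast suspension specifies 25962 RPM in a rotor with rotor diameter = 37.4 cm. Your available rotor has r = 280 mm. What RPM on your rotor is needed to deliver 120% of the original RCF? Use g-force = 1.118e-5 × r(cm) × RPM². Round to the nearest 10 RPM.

23240 RPM

Original rotor: r = 37.4 / 2 = 18.7 cm
RCF = 1.118 × 10⁻⁵ × r × N²
RCF_original = 1.118 × 10⁻⁵ × 18.7 × (25962)² = 1.118 × 10⁻⁵ × 18.7 × 674,025,444 ≈ 140,915.8 × g
Target RCF = 1.2 × 140,915.8 ≈ 169,099 × g
Your rotor: r = 280 mm = 28.0 cm
169,099 = 1.118 × 10⁻⁵ × 28 × N²
N² = 169,099 / (31.304 × 10⁻⁵) = 540,183,363
N ≈ √540,183,363 ≈ 23,241.8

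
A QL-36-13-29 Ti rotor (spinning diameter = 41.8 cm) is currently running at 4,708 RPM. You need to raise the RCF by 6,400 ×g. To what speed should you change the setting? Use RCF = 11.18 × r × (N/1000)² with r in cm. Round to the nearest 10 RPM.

7040 RPM

r = 41.8 / 2 = 20.9 cm
Current RCF = 11.18 × 20.9 × (4.708)² = 11.18 × 20.9 × 22.165264 ≈ 5,179.2 × g
Target RCF = 5,179.2 + 6,400 = 11,579.2 × g
(N/1000)² = 11,579.2 / 233.662 = 49.55534
N = 1000 × √49.55534 ≈ 7,039.6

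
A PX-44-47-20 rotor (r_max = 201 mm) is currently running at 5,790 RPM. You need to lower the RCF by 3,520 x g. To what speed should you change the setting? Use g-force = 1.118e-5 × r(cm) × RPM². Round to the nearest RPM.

4226 RPM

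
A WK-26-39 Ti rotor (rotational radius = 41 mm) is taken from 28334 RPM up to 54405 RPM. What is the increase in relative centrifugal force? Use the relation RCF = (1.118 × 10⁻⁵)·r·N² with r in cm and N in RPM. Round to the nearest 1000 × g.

99000 ×g

r = 41 mm = 4.1 cm
RCF₁ = 1.118 × 10⁻⁵ × 4.1 × (28334)² = 1.118 × 10⁻⁵ × 4.1 × 802,815,556 ≈ 36,799.5 × g
RCF₂ = 1.118 × 10⁻⁵ × 4.1 × (54405)² = 1.118 × 10⁻⁵ × 4.1 × 2,959,904,025 ≈ 135,676.1 × g
Increase = 135,676.1 − 36,799.5 = 98,876.6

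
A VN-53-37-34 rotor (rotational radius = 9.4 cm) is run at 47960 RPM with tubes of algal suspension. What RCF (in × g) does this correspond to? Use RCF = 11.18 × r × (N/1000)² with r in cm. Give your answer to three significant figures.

242000 × g

RCF = 11.18 × r × (N/1000)²
RCF = 11.18 × 9.4 × (47.96)² = 11.18 × 9.4 × 2,300.1616 ≈ 241,728.6 × g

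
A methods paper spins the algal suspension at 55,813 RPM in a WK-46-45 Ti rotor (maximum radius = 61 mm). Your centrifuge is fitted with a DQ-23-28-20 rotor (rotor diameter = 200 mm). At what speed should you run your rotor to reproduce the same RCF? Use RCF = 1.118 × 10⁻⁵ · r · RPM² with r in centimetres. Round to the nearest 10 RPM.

≈ 43590 RPM

Original rotor: r = 61 mm = 6.1 cm
RCF = 1.118 × 10⁻⁵ × r × N²
RCF_original = 1.118 × 10⁻⁵ × 6.1 × (55813)² = 1.118 × 10⁻⁵ × 6.1 × 3,115,090,969 ≈ 212,443 × g
Your rotor: r = 200 mm / 2 = 100 mm = 10 cm
212,443 = 1.118 × 10⁻⁵ × 10 × N²
N² = 212,443 / (11.18 × 10⁻⁵) = 1,900,205,725
N ≈ √1,900,205,725 ≈ 43,591.3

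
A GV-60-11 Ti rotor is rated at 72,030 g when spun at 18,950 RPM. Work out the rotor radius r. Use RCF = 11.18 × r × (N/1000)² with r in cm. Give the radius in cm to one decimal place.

72030 = 11.18 × r × (18.95)²
r = 72030 / (11.18 × 359.1025) = 72030 / 4014.766 ≈ 17.941 cm

r ≈ 17.9 cm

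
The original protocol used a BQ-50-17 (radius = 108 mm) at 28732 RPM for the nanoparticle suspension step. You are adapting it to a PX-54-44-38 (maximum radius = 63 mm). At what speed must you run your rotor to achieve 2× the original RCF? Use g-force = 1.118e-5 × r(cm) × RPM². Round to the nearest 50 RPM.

≈ 53200 RPM

Original rotor: r = 108 mm = 10.8 cm
RCF_original = 1.118 × 10⁻⁵ × 10.8 × (28732)² = 1.118 × 10⁻⁵ × 10.8 × 825,527,824 ≈ 99,677.5 × g
Target RCF = 2 × 99,677.5 ≈ 199,355 × g
Your rotor: r = 63 mm = 6.3 cm
199,355 = 1.118 × 10⁻⁵ × 6.3 × N²
N² = 199,355 / (7.0434 × 10⁻⁵) = 2,830,380,214
N ≈ √2,830,380,214 ≈ 53,201.3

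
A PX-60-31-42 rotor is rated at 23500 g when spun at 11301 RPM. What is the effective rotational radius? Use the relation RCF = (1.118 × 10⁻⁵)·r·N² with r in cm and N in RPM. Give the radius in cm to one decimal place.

RCF = 1.118 × 10⁻⁵ × r × N²
23500 = 1.118 × 10⁻⁵ × r × (11301)²
r = 23500 / (1.118 × 10⁻⁵ × 127,712,601) = 23500 / 1427.827 ≈ 16.459 cm

16.5 cm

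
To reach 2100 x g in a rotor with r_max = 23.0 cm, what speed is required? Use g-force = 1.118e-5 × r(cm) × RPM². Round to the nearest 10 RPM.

2,100 = 1.118 × 10⁻⁵ × 23 × N²
N² = 2,100 / (25.714 × 10⁻⁵) = 8,166,757
N ≈ √8,166,757 ≈ 2,857.8

≈ 2860 RPM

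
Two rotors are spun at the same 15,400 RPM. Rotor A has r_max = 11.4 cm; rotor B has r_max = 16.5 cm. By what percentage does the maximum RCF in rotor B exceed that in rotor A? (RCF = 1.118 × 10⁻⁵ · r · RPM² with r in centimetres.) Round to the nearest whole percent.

45%

At equal RPM, RCF scales linearly with r: ratio = 16.5 / 11.4 = 1.4474.
So rotor B delivers 44.7% more g-force.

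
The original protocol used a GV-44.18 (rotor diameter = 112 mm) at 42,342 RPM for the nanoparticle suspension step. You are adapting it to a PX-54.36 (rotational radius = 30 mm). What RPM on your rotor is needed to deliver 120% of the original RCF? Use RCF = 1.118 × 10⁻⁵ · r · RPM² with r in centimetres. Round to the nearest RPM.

≈ 63372 RPM

Original rotor: r = 112 mm / 2 = 56 mm = 5.6 cm
RCF_original = 1.118 × 10⁻⁵ × 5.6 × (42342)² = 1.118 × 10⁻⁵ × 5.6 × 1,792,844,964 ≈ 112,246.4 × g
Target RCF = 1.2 × 112,246.4 ≈ 134,695.7 × g
Your rotor: r = 30 mm = 3.0 cm
134,695.7 = 1.118 × 10⁻⁵ × 3 × N²
N² = 134,695.7 / (3.354 × 10⁻⁵) = 4,015,971,974
N ≈ √4,015,971,974 ≈ 63,371.7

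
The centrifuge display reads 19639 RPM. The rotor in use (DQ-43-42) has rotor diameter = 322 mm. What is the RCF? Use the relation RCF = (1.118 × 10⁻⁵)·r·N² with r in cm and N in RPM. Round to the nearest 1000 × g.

69000 x g

r = 322 mm / 2 = 161 mm = 16.1 cm
RCF = 1.118 × 10⁻⁵ × 16.1 × (19639)² = 1.118 × 10⁻⁵ × 16.1 × 385,690,321 ≈ 69,423.5 × g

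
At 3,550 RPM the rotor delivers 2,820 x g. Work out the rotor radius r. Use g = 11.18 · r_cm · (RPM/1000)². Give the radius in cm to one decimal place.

20.0 cm

2820 = 11.18 × r × (3.55)²
r = 2820 / (11.18 × 12.6025) = 2820 / 140.8959 ≈ 20.015 cm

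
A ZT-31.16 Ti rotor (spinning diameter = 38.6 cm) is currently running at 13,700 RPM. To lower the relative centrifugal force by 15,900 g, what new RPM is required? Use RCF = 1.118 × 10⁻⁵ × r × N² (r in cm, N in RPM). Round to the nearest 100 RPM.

≈ 10700 RPM

r = 38.6 / 2 = 19.3 cm
Current RCF = 1.118 × 10⁻⁵ × 19.3 × (13700)² = 1.118 × 10⁻⁵ × 19.3 × 187,690,000 ≈ 40,498.6 × g
Target RCF = 40,498.6 − 15,900 = 24,598.6 × g
N² = 24,598.6 / (21.5774 × 10⁻⁵) = 114,001,687
N ≈ √114,001,687 ≈ 10,677.2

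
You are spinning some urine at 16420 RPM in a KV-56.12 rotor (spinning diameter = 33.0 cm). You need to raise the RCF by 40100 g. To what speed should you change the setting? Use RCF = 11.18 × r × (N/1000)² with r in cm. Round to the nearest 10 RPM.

r = 33.0 / 2 = 16.5 cm
Current RCF = 11.18 × 16.5 × (16.42)² = 11.18 × 16.5 × 269.6164 ≈ 49,736.1 × g
Target RCF = 49,736.1 + 40,100 = 89,836.1 × g
(N/1000)² = 89,836.1 / 184.47 = 486.9957
N = 1000 × √486.9957 ≈ 22,068.0

N₂ ≈ 22070 RPM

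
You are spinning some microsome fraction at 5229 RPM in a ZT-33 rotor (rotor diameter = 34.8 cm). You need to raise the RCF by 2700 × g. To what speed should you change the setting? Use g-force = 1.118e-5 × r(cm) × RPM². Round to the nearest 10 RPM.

≈ 6420 RPM

r = 34.8 / 2 = 17.4 cm
Current RCF = 1.118 × 10⁻⁵ × 17.4 × (5229)² = 1.118 × 10⁻⁵ × 17.4 × 27,342,441 ≈ 5,319 × g
Target RCF = 5,319 + 2,700 = 8,019 × g
N² = 8,019 / (19.4532 × 10⁻⁵) = 41,222,010
N ≈ √41,222,010 ≈ 6,420.4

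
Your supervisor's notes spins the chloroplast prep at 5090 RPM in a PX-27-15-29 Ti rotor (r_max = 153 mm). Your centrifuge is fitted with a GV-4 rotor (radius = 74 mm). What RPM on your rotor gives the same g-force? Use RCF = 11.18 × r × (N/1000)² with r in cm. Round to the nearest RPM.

7319 RPM

Original rotor: r = 153 mm = 15.3 cm
RCF = 11.18 × r × (N/1000)²
RCF_original = 11.18 × 15.3 × (5.09)² = 11.18 × 15.3 × 25.9081 ≈ 4,431.7 × g
Your rotor: r = 74 mm = 7.4 cm
4,431.7 = 11.18 × 7.4 × (N/1000)²
(N/1000)² = 4,431.7 / 82.732 = 53.56694
N = 1000 × √53.56694 ≈ 7,318.9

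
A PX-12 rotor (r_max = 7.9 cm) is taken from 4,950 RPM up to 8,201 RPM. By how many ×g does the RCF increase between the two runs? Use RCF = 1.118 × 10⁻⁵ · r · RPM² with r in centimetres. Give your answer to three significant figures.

≈ 3780 ×g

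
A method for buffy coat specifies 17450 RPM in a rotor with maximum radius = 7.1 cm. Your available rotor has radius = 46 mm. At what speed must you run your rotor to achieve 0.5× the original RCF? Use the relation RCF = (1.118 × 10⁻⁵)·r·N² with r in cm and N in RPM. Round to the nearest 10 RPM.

≈ 15330 RPM

RCF_original = 1.118 × 10⁻⁵ × 7.1 × (17450)² = 1.118 × 10⁻⁵ × 7.1 × 304,502,500 ≈ 24,170.8 × g
Target RCF = 0.5 × 24,170.8 ≈ 12,085.4 × g
Your rotor: r = 46 mm = 4.6 cm
12,085.4 = 1.118 × 10⁻⁵ × 4.6 × N²
N² = 12,085.4 / (5.1428 × 10⁻⁵) = 234,996,500
N ≈ √234,996,500 ≈ 15,329.6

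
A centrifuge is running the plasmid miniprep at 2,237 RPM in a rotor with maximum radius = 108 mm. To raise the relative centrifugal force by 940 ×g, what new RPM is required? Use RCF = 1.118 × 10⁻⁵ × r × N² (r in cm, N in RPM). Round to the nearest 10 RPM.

N₂ ≈ 3580 RPM

r = 108 mm = 10.8 cm
Current RCF = 1.118 × 10⁻⁵ × 10.8 × (2237)² = 1.118 × 10⁻⁵ × 10.8 × 5,004,169 ≈ 604.2 × g
Target RCF = 604.2 + 940 = 1,544.2 × g
N² = 1,544.2 / (12.0744 × 10⁻⁵) = 12,789,041
N ≈ √12,789,041 ≈ 3,576.2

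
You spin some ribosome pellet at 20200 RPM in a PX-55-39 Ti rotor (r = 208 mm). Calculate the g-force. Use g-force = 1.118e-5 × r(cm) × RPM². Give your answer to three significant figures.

94900 ×g

r = 208 mm = 20.8 cm
RCF = 1.118 × 10⁻⁵ × r × N²
RCF = 1.118 × 10⁻⁵ × 20.8 × (20200)² = 1.118 × 10⁻⁵ × 20.8 × 408,040,000 ≈ 94,887.3 × g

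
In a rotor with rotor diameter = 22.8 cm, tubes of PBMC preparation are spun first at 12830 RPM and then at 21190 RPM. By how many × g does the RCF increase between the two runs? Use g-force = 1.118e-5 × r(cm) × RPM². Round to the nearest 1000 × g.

36000 × g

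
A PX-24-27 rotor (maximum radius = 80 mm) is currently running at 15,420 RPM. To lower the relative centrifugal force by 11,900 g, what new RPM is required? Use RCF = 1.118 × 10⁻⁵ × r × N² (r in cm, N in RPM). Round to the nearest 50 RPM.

N₂ ≈ 10250 RPM

r = 80 mm = 8.0 cm
Current RCF = 1.118 × 10⁻⁵ × 8 × (15420)² = 1.118 × 10⁻⁵ × 8 × 237,776,400 ≈ 21,266.7 × g
Target RCF = 21,266.7 − 11,900 = 9,366.7 × g
N² = 9,366.7 / (8.944 × 10⁻⁵) = 104,726,073
N ≈ √104,726,073 ≈ 10,233.6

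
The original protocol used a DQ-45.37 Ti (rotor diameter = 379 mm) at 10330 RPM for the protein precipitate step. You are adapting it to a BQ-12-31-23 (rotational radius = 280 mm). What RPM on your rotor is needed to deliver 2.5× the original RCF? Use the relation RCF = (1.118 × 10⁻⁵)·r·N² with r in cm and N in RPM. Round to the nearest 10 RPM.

Original rotor: r = 379 mm / 2 = 189.5 mm = 18.95 cm
RCF_original = 1.118 × 10⁻⁵ × 18.95 × (10330)² = 1.118 × 10⁻⁵ × 18.95 × 106,708,900 ≈ 22,607.5 × g
Target RCF = 2.5 × 22,607.5 ≈ 56,518.8 × g
Your rotor: r = 280 mm = 28.0 cm
56,518.8 = 1.118 × 10⁻⁵ × 28 × N²
N² = 56,518.8 / (31.304 × 10⁻⁵) = 180,548,173
N ≈ √180,548,173 ≈ 13,436.8

≈ 13440 RPM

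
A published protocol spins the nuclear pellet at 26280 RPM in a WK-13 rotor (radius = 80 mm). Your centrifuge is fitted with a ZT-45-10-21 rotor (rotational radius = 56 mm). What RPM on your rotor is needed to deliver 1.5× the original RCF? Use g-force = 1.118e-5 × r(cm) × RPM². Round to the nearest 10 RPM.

38470 RPM

Original rotor: r = 80 mm = 8.0 cm
RCF = 1.118 × 10⁻⁵ × r × N²
RCF_original = 1.118 × 10⁻⁵ × 8 × (26280)² = 1.118 × 10⁻⁵ × 8 × 690,638,400 ≈ 61,770.7 × g
Target RCF = 1.5 × 61,770.7 ≈ 92,656 × g
Your rotor: r = 56 mm = 5.6 cm
92,656 = 1.118 × 10⁻⁵ × 5.6 × N²
N² = 92,656 / (6.2608 × 10⁻⁵) = 1,479,938,666
N ≈ √1,479,938,666 ≈ 38,470.0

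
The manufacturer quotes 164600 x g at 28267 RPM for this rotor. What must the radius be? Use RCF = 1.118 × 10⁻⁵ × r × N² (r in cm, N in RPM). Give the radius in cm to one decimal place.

≈ 18.4 cm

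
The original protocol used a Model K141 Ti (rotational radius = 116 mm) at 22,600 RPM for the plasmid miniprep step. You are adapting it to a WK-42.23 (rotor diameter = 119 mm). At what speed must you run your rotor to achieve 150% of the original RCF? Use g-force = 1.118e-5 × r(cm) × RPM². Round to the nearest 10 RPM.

Original rotor: r = 116 mm = 11.6 cm
RCF_original = 1.118 × 10⁻⁵ × 11.6 × (22600)² = 1.118 × 10⁻⁵ × 11.6 × 510,760,000 ≈ 66,239.4 × g
Target RCF = 1.5 × 66,239.4 ≈ 99,359.1 × g
Your rotor: r = 119 mm / 2 = 59.5 mm = 5.95 cm
99,359.1 = 1.118 × 10⁻⁵ × 5.95 × N²
N² = 99,359.1 / (6.6521 × 10⁻⁵) = 1,493,650,126
N ≈ √1,493,650,126 ≈ 38,647.8

38650 RPM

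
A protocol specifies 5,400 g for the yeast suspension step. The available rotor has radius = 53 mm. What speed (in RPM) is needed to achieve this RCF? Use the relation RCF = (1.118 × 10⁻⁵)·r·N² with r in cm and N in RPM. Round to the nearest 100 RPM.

r = 53 mm = 5.3 cm
5,400 = 1.118 × 10⁻⁵ × 5.3 × N²
N² = 5,400 / (5.9254 × 10⁻⁵) = 91,133,088
N ≈ √91,133,088 ≈ 9,546.4

N ≈ 9500 RPM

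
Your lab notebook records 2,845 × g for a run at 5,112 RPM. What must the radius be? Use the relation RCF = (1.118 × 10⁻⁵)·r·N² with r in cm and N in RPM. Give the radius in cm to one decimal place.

2845 = 1.118 × 10⁻⁵ × r × (5112)²
r = 2845 / (1.118 × 10⁻⁵ × 26,132,544) = 2845 / 292.1618 ≈ 9.738 cm

9.7 cm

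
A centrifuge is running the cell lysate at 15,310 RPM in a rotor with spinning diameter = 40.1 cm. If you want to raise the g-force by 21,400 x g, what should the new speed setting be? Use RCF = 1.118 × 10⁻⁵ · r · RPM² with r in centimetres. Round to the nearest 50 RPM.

≈ 18150 RPM

r = 40.1 / 2 = 20.05 cm
Current RCF = 1.118 × 10⁻⁵ × 20.05 × (15310)² = 1.118 × 10⁻⁵ × 20.05 × 234,396,100 ≈ 52,542 × g
Target RCF = 52,542 + 21,400 = 73,942 × g
N² = 73,942 / (22.4159 × 10⁻⁵) = 329,864,070
N ≈ √329,864,070 ≈ 18,162.2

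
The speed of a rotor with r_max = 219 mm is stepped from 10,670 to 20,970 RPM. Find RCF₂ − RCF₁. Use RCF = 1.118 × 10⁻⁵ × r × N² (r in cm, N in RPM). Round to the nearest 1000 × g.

r = 219 mm = 21.9 cm
RCF₁ = 1.118 × 10⁻⁵ × 21.9 × (10670)² = 1.118 × 10⁻⁵ × 21.9 × 113,848,900 ≈ 27,875 × g
RCF₂ = 1.118 × 10⁻⁵ × 21.9 × (20970)² = 1.118 × 10⁻⁵ × 21.9 × 439,740,900 ≈ 107,667 × g
Increase = 107,667 − 27,875 = 79,792

80000 x g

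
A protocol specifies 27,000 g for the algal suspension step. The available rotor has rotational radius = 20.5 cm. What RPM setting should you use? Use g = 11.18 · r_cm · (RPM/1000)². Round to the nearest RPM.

RCF = 11.18 × r × (N/1000)²
27,000 = 11.18 × 20.5 × (N/1000)²
(N/1000)² = 27,000 / 229.19 = 117.8062
N = 1000 × √117.8062 ≈ 10,853.9

≈ 10854 RPM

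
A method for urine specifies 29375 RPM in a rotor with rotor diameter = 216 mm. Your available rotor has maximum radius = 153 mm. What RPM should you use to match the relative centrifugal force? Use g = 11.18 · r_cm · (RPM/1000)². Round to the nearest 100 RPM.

24700 RPM

Original rotor: r = 216 mm / 2 = 108 mm = 10.8 cm
RCF_original = 11.18 × 10.8 × (29.375)² = 11.18 × 10.8 × 862.890625 ≈ 104,188.9 × g
Your rotor: r = 153 mm = 15.3 cm
104,188.9 = 11.18 × 15.3 × (N/1000)²
(N/1000)² = 104,188.9 / 171.054 = 609.0995
N = 1000 × √609.0995 ≈ 24,679.9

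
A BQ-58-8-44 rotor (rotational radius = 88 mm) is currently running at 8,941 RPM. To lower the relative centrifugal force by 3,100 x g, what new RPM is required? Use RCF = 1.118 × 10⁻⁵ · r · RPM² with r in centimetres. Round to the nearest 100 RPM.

r = 88 mm = 8.8 cm
Current RCF = 1.118 × 10⁻⁵ × 8.8 × (8941)² = 1.118 × 10⁻⁵ × 8.8 × 79,941,481 ≈ 7,865 × g
Target RCF = 7,865 − 3,100 = 4,765 × g
N² = 4,765 / (9.8384 × 10⁻⁵) = 48,432,672
N ≈ √48,432,672 ≈ 6,959.4

≈ 7000 RPM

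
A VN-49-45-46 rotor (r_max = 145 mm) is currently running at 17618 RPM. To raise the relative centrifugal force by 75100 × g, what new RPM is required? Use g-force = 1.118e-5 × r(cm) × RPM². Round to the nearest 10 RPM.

r = 145 mm = 14.5 cm
Current RCF = 1.118 × 10⁻⁵ × 14.5 × (17618)² = 1.118 × 10⁻⁵ × 14.5 × 310,393,924 ≈ 50,318 × g
Target RCF = 50,318 + 75,100 = 125,418 × g
N² = 125,418 / (16.211 × 10⁻⁵) = 773,659,861
N ≈ √773,659,861 ≈ 27,814.7

27810 RPM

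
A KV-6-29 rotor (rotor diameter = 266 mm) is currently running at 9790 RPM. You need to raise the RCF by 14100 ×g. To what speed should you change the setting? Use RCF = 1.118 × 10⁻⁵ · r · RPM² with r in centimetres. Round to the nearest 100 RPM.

N₂ ≈ 13800 RPM

r = 266 mm / 2 = 133 mm = 13.3 cm
Current RCF = 1.118 × 10⁻⁵ × 13.3 × (9790)² = 1.118 × 10⁻⁵ × 13.3 × 95,844,100 ≈ 14,251.4 × g
Target RCF = 14,251.4 + 14,100 = 28,351.4 × g
N² = 28,351.4 / (14.8694 × 10⁻⁵) = 190,669,428
N ≈ √190,669,428 ≈ 13,808.3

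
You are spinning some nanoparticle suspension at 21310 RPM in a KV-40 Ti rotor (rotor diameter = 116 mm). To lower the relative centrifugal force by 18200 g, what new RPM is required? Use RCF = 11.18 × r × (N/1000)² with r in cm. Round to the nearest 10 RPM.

13170 RPM

r = 116 mm / 2 = 58 mm = 5.8 cm
Current RCF = 11.18 × 5.8 × (21.31)² = 11.18 × 5.8 × 454.1161 ≈ 29,446.7 × g
Target RCF = 29,446.7 − 18,200 = 11,246.7 × g
(N/1000)² = 11,246.7 / 64.844 = 173.4424
N = 1000 × √173.4424 ≈ 13,169.8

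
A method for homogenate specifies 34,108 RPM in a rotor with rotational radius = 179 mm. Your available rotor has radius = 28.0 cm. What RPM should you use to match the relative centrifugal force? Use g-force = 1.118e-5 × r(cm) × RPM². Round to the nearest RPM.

27271 RPM

Original rotor: r = 179 mm = 17.9 cm
RCF_original = 1.118 × 10⁻⁵ × 17.9 × (34108)² = 1.118 × 10⁻⁵ × 17.9 × 1,163,355,664 ≈ 232,813.1 × g
232,813.1 = 1.118 × 10⁻⁵ × 28 × N²
N² = 232,813.1 / (31.304 × 10⁻⁵) = 743,716,777
N ≈ √743,716,777 ≈ 27,271.2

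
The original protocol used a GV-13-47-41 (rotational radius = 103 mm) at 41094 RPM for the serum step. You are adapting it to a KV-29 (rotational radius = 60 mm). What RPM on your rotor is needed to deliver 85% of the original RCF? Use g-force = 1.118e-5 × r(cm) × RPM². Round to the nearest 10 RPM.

≈ 49640 RPM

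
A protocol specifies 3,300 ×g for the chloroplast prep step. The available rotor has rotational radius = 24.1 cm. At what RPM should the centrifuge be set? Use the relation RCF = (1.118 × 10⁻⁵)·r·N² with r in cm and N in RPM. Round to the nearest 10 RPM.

≈ 3500 RPM

3,300 = 1.118 × 10⁻⁵ × 24.1 × N²
N² = 3,300 / (26.9438 × 10⁻⁵) = 12,247,716
N ≈ √12,247,716 ≈ 3,499.7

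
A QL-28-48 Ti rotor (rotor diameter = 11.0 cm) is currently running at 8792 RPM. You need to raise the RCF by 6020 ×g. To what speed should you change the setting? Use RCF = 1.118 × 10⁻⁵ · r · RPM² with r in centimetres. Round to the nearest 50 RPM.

r = 11.0 / 2 = 5.5 cm
Current RCF = 1.118 × 10⁻⁵ × 5.5 × (8792)² = 1.118 × 10⁻⁵ × 5.5 × 77,299,264 ≈ 4,753.1 × g
Target RCF = 4,753.1 + 6,020 = 10,773.1 × g
N² = 10,773.1 / (6.149 × 10⁻⁵) = 175,200,846
N ≈ √175,200,846 ≈ 13,236.3

≈ 13250 RPM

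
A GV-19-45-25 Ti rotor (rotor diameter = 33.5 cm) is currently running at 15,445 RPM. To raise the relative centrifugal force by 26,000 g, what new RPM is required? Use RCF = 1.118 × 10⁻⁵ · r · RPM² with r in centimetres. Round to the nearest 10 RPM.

N₂ ≈ 19430 RPM

r = 33.5 / 2 = 16.75 cm
Current RCF = 1.118 × 10⁻⁵ × 16.75 × (15445)² = 1.118 × 10⁻⁵ × 16.75 × 238,548,025 ≈ 44,671.7 × g
Target RCF = 44,671.7 + 26,000 = 70,671.7 × g
N² = 70,671.7 / (18.7265 × 10⁻⁵) = 377,388,727
N ≈ √377,388,727 ≈ 19,426.5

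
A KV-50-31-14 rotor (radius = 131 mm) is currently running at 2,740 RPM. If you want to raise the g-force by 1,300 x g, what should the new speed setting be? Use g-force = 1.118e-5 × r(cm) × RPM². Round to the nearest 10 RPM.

4050 RPM

r = 131 mm = 13.1 cm
Current RCF = 1.118 × 10⁻⁵ × 13.1 × (2740)² = 1.118 × 10⁻⁵ × 13.1 × 7,507,600 ≈ 1,099.5 × g
Target RCF = 1,099.5 + 1,300 = 2,399.5 × g
N² = 2,399.5 / (14.6458 × 10⁻⁵) = 16,383,537
N ≈ √16,383,537 ≈ 4,047.7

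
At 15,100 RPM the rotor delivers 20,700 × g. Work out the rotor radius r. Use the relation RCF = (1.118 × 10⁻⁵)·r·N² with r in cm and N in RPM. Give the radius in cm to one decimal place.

RCF = 1.118 × 10⁻⁵ × r × N²
20700 = 1.118 × 10⁻⁵ × r × (15100)²
r = 20700 / (1.118 × 10⁻⁵ × 228,010,000) = 20700 / 2549.152 ≈ 8.120 cm

r ≈ 8.1 cm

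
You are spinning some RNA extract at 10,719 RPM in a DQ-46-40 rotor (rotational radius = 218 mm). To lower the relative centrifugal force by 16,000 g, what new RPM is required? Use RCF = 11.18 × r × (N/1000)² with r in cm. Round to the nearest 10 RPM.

r = 218 mm = 21.8 cm
Current RCF = 11.18 × 21.8 × (10.719)² = 11.18 × 21.8 × 114.896961 ≈ 28,003.1 × g
Target RCF = 28,003.1 − 16,000 = 12,003.1 × g
(N/1000)² = 12,003.1 / 243.724 = 49.24874
N = 1000 × √49.24874 ≈ 7,017.7

≈ 7020 RPM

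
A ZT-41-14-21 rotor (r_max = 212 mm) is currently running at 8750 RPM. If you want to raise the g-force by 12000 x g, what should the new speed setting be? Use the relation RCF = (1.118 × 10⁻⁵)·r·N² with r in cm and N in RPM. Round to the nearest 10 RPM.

≈ 11280 RPM

r = 212 mm = 21.2 cm
Current RCF = 1.118 × 10⁻⁵ × 21.2 × (8750)² = 1.118 × 10⁻⁵ × 21.2 × 76,562,500 ≈ 18,146.5 × g
Target RCF = 18,146.5 + 12,000 = 30,146.5 × g
N² = 30,146.5 / (23.7016 × 10⁻⁵) = 127,191,835
N ≈ √127,191,835 ≈ 11,277.9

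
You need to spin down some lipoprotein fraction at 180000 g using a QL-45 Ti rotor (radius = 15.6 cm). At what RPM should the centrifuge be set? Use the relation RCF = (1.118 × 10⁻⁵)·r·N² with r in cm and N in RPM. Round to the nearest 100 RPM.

RCF = 1.118 × 10⁻⁵ × r × N²
180,000 = 1.118 × 10⁻⁵ × 15.6 × N²
N² = 180,000 / (17.4408 × 10⁻⁵) = 1,032,062,749
N ≈ √1,032,062,749 ≈ 32,125.7

32100 RPM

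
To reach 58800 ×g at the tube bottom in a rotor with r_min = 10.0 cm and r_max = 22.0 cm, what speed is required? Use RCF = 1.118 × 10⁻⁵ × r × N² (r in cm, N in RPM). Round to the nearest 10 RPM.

N ≈ 15460 RPM

Use r_max = 22.0 cm.
58,800 = 1.118 × 10⁻⁵ × 22 × N²
N² = 58,800 / (24.596 × 10⁻⁵) = 239,063,262
N ≈ √239,063,262 ≈ 15,461.7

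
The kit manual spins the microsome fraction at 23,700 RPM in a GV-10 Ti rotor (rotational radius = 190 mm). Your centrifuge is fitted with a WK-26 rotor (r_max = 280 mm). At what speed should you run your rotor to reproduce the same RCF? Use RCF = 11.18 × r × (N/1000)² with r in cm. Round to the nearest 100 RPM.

Original rotor: r = 190 mm = 19.0 cm
RCF_original = 11.18 × 19 × (23.7)² = 11.18 × 19 × 561.69 ≈ 119,314.2 × g
Your rotor: r = 280 mm = 28.0 cm
119,314.2 = 11.18 × 28 × (N/1000)²
(N/1000)² = 119,314.2 / 313.04 = 381.1468
N = 1000 × √381.1468 ≈ 19,523.0

19500 RPM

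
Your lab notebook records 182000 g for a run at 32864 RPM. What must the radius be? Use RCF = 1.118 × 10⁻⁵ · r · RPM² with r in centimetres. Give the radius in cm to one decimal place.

RCF = 1.118 × 10⁻⁵ × r × N²
182000 = 1.118 × 10⁻⁵ × r × (32864)²
r = 182000 / (1.118 × 10⁻⁵ × 1,080,042,496) = 182000 / 12074.88 ≈ 15.073 cm

15.1 cm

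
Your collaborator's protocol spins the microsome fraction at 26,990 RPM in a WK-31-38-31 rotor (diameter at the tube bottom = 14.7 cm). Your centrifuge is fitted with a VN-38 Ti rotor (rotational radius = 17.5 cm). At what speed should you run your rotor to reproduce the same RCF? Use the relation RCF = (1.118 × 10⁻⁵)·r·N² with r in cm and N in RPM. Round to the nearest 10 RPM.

17490 RPM

Original rotor: r = 14.7 / 2 = 7.35 cm
RCF = 1.118 × 10⁻⁵ × r × N²
RCF_original = 1.118 × 10⁻⁵ × 7.35 × (26990)² = 1.118 × 10⁻⁵ × 7.35 × 728,460,100 ≈ 59,859.8 × g
59,859.8 = 1.118 × 10⁻⁵ × 17.5 × N²
N² = 59,859.8 / (19.565 × 10⁻⁵) = 305,953,488
N ≈ √305,953,488 ≈ 17,491.5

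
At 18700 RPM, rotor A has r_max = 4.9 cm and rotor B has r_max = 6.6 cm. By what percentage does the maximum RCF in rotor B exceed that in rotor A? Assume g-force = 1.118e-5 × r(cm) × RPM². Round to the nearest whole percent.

At equal RPM, RCF scales linearly with r: ratio = 6.6 / 4.9 = 1.3469.
So rotor B delivers 34.7% more g-force.

35%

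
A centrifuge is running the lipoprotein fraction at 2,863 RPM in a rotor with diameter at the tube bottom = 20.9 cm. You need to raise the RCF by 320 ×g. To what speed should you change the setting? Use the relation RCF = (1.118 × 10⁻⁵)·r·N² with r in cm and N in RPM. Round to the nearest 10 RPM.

r = 20.9 / 2 = 10.45 cm
Current RCF = 1.118 × 10⁻⁵ × 10.45 × (2863)² = 1.118 × 10⁻⁵ × 10.45 × 8,196,769 ≈ 957.6 × g
Target RCF = 957.6 + 320 = 1,277.6 × g
N² = 1,277.6 / (11.6831 × 10⁻⁵) = 10,935,454
N ≈ √10,935,454 ≈ 3,306.9

≈ 3310 RPM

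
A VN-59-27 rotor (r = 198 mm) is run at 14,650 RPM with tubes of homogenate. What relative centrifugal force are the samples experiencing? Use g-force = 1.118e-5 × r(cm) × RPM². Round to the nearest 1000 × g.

≈ 48000 ×g

r = 198 mm = 19.8 cm
RCF = 1.118 × 10⁻⁵ × 19.8 × (14650)² = 1.118 × 10⁻⁵ × 19.8 × 214,622,500 ≈ 47,509.7 × g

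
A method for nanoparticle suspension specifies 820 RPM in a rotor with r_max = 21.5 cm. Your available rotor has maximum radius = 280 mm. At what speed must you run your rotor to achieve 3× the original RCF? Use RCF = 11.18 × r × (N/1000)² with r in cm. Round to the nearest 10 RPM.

RCF_original = 11.18 × 21.5 × (0.82)² = 11.18 × 21.5 × 0.6724 ≈ 161.6 × g
Target RCF = 3 × 161.6 ≈ 484.8 × g
Your rotor: r = 280 mm = 28.0 cm
484.8 = 11.18 × 28 × (N/1000)²
(N/1000)² = 484.8 / 313.04 = 1.548684
N = 1000 × √1.548684 ≈ 1,244.5

≈ 1240 RPM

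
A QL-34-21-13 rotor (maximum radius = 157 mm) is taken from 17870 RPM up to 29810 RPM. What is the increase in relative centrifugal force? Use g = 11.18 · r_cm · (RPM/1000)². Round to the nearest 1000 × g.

r = 157 mm = 15.7 cm
RCF₁ = 11.18 × 15.7 × (17.87)² = 11.18 × 15.7 × 319.3369 ≈ 56,051.9 × g
RCF₂ = 11.18 × 15.7 × (29.81)² = 11.18 × 15.7 × 888.6361 ≈ 155,978.7 × g
Increase = 155,978.7 − 56,051.9 = 99,926.8

100000 × g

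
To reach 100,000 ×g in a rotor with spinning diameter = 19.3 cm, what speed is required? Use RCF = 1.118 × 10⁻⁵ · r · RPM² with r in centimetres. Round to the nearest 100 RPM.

r = 19.3 / 2 = 9.65 cm
100,000 = 1.118 × 10⁻⁵ × 9.65 × N²
N² = 100,000 / (10.7887 × 10⁻⁵) = 926,895,733
N ≈ √926,895,733 ≈ 30,445.0

N ≈ 30400 RPM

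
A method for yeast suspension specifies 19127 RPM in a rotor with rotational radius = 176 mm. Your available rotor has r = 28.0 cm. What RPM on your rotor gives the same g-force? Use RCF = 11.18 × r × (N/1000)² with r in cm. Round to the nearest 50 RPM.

15150 RPM

Original rotor: r = 176 mm = 17.6 cm
RCF_original = 11.18 × 17.6 × (19.127)² = 11.18 × 17.6 × 365.842129 ≈ 71,986 × g
71,986 = 11.18 × 28 × (N/1000)²
(N/1000)² = 71,986 / 313.04 = 229.9578
N = 1000 × √229.9578 ≈ 15,164.4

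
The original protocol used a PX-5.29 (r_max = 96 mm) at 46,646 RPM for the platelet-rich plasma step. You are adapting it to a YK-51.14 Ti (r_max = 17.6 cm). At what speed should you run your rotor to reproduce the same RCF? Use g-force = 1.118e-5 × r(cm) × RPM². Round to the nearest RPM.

34450 RPM

Original rotor: r = 96 mm = 9.6 cm
RCF_original = 1.118 × 10⁻⁵ × 9.6 × (46646)² = 1.118 × 10⁻⁵ × 9.6 × 2,175,849,316 ≈ 233,529.6 × g
233,529.6 = 1.118 × 10⁻⁵ × 17.6 × N²
N² = 233,529.6 / (19.6768 × 10⁻⁵) = 1,186,827,126
N ≈ √1,186,827,126 ≈ 34,450.4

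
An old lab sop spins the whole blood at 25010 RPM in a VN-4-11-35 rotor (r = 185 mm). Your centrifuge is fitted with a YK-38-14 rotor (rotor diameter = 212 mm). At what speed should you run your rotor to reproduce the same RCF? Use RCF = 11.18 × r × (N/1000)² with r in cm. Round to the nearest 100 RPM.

33000 RPM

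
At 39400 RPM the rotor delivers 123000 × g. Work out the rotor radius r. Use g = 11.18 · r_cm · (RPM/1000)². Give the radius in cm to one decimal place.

≈ 7.1 cm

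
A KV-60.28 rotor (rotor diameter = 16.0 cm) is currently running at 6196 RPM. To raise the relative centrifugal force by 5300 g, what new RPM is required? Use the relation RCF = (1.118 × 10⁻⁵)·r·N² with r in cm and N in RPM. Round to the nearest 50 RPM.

r = 16.0 / 2 = 8 cm
Current RCF = 1.118 × 10⁻⁵ × 8 × (6196)² = 1.118 × 10⁻⁵ × 8 × 38,390,416 ≈ 3,433.6 × g
Target RCF = 3,433.6 + 5,300 = 8,733.6 × g
N² = 8,733.6 / (8.944 × 10⁻⁵) = 97,647,585
N ≈ √97,647,585 ≈ 9,881.7

≈ 9900 RPM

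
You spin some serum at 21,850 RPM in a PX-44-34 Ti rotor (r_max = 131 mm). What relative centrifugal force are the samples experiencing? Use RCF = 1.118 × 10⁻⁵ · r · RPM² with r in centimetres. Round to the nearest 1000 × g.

70000 x g

r = 131 mm = 13.1 cm
RCF = 1.118 × 10⁻⁵ × r × N²
RCF = 1.118 × 10⁻⁵ × 13.1 × (21850)² = 1.118 × 10⁻⁵ × 13.1 × 477,422,500 ≈ 69,922.3 × g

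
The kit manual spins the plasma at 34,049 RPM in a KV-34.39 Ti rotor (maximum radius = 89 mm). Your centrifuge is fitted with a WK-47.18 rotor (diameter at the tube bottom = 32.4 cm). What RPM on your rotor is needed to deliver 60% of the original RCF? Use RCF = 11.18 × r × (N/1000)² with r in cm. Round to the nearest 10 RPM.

Original rotor: r = 89 mm = 8.9 cm
RCF = 11.18 × r × (N/1000)²
RCF_original = 11.18 × 8.9 × (34.049)² = 11.18 × 8.9 × 1,159.334401 ≈ 115,356.1 × g
Target RCF = 0.6 × 115,356.1 ≈ 69,213.7 × g
Your rotor: r = 32.4 / 2 = 16.2 cm
69,213.7 = 11.18 × 16.2 × (N/1000)²
(N/1000)² = 69,213.7 / 181.116 = 382.1512
N = 1000 × √382.1512 ≈ 19,548.7

19550 RPM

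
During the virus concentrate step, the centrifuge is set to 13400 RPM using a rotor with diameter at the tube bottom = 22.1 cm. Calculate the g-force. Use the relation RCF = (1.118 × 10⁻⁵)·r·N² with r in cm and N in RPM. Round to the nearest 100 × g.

≈ 22200 × g

r = 22.1 / 2 = 11.05 cm
RCF = 1.118 × 10⁻⁵ × 11.05 × (13400)² = 1.118 × 10⁻⁵ × 11.05 × 179,560,000 ≈ 22,182.7 × g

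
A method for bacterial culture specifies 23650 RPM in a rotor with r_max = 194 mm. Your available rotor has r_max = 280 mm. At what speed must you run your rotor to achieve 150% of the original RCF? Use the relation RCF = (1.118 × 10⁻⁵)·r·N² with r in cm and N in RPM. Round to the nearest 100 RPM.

Original rotor: r = 194 mm = 19.4 cm
RCF = 1.118 × 10⁻⁵ × r × N²
RCF_original = 1.118 × 10⁻⁵ × 19.4 × (23650)² = 1.118 × 10⁻⁵ × 19.4 × 559,322,500 ≈ 121,312.6 × g
Target RCF = 1.5 × 121,312.6 ≈ 181,968.9 × g
Your rotor: r = 280 mm = 28.0 cm
181,968.9 = 1.118 × 10⁻⁵ × 28 × N²
N² = 181,968.9 / (31.304 × 10⁻⁵) = 581,296,001
N ≈ √581,296,001 ≈ 24,110.1

24100 RPM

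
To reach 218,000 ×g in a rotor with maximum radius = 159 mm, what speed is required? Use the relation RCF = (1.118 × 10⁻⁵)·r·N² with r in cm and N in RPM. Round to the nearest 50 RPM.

r = 159 mm = 15.9 cm
218,000 = 1.118 × 10⁻⁵ × 15.9 × N²
N² = 218,000 / (17.7762 × 10⁻⁵) = 1,226,358,839
N ≈ √1,226,358,839 ≈ 35,019.4

N ≈ 35000 RPM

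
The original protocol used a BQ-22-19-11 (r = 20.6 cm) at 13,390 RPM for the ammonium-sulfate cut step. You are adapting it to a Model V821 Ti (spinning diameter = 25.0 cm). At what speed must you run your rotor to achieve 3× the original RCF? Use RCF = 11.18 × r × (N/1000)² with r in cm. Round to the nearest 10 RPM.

RCF_original = 11.18 × 20.6 × (13.39)² = 11.18 × 20.6 × 179.2921 ≈ 41,292.4 × g
Target RCF = 3 × 41,292.4 ≈ 123,877.2 × g
Your rotor: r = 25.0 / 2 = 12.5 cm
123,877.2 = 11.18 × 12.5 × (N/1000)²
(N/1000)² = 123,877.2 / 139.75 = 886.42
N = 1000 × √886.42 ≈ 29,772.8

29770 RPM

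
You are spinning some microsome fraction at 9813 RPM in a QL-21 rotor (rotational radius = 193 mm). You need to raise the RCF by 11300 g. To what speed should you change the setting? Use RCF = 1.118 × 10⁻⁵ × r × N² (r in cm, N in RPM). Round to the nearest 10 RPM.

r = 193 mm = 19.3 cm
Current RCF = 1.118 × 10⁻⁵ × 19.3 × (9813)² = 1.118 × 10⁻⁵ × 19.3 × 96,294,969 ≈ 20,778 × g
Target RCF = 20,778 + 11,300 = 32,078 × g
N² = 32,078 / (21.5774 × 10⁻⁵) = 148,664,807
N ≈ √148,664,807 ≈ 12,192.8

N₂ ≈ 12190 RPM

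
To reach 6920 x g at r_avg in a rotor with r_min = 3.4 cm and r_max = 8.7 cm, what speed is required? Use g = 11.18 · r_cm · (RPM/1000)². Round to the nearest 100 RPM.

r_avg = (3.4 + 8.7) / 2 = 6.05 cm
RCF = 11.18 × r × (N/1000)²
6,920 = 11.18 × 6.05 × (N/1000)²
(N/1000)² = 6,920 / 67.639 = 102.3078
N = 1000 × √102.3078 ≈ 10,114.7

N ≈ 10100 RPM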